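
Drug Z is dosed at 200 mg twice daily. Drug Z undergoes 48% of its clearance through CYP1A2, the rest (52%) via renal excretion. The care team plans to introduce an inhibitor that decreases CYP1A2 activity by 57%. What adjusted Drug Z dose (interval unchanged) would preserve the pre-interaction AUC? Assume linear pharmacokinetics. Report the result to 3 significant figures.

CYP1A2: 0.48 × 0.43 = 0.2064
Other: 0.52 (unchanged)
New clearance relative to baseline: 0.2064 + 0.52 = 0.7264.
Css,avg = (dose rate)/CL, so holding Css fixed requires dose ∝ CL: 200 × 0.7264 = 145 mg.

145 mg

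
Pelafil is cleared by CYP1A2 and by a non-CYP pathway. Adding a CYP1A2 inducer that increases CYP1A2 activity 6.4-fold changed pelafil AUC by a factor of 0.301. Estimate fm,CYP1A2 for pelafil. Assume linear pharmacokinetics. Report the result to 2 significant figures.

Write x for the fraction cleared via CYP1A2. The observed AUC change means clearance rose to 1/0.301 = 3.322 of baseline.
Only the CYP1A2 route changed, so 3.322 = x·6.4 + (1 − x), giving x = 0.43.

0.43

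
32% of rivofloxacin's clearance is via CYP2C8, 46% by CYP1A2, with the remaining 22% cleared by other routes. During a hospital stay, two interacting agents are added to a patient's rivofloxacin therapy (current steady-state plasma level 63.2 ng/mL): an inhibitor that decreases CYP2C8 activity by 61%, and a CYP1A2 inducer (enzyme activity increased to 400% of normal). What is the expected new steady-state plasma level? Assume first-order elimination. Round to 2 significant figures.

29 ng/mL

CYP2C8: 0.32 × 0.39 = 0.1248
CYP1A2: 0.46 × 4 = 1.84
Other: 0.22 (unchanged)
New clearance relative to baseline: 0.1248 + 1.84 + 0.22 = 2.1848.
Steady-state plasma level ∝ 1/CL: new value = 63.2 / 2.1848 = 29 ng/mL.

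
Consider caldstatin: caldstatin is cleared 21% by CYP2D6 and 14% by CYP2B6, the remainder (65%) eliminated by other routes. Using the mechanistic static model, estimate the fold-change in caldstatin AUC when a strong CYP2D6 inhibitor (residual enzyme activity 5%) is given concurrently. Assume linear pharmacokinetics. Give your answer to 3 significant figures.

The CYP2D6 pathway (21% of clearance) falls to 0.05× activity: 0.21 × 0.05 = 0.0105.
CYP2B6 (14%) and the residual 65% are unaffected.
CL_new/CL_old = 0.0105 + 0.14 + 0.65 = 0.8005.
Since AUC ∝ 1/CL, the ratio is 1 / 0.8005 = 1.25.

1.25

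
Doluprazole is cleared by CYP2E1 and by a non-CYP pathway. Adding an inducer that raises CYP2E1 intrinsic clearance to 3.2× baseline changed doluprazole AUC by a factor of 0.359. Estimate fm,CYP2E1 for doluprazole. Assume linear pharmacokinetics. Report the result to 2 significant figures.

Write x for the fraction cleared via CYP2E1. The observed AUC change means clearance rose to 1/0.359 = 2.786 of baseline.
Setting x·3.2 + (1 − x) = 2.786 and solving: x = (2.786 − 1)/(3.2 − 1) = 0.81.

0.81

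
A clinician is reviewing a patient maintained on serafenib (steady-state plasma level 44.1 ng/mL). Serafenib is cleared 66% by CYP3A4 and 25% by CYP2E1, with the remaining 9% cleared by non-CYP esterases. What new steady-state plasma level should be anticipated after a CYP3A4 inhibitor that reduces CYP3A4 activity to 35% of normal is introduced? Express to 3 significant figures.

The CYP3A4 pathway (66% of clearance) falls to 0.35× activity: 0.66 × 0.35 = 0.231.
CYP2E1 (25%) and the residual 9% are unaffected.
New clearance relative to baseline: 0.231 + 0.25 + 0.09 = 0.571.
With dosing unchanged, steady-state plasma level scales as 1/CL: 44.1 / 0.571 = 77.2 ng/mL.

77.2 ng/mL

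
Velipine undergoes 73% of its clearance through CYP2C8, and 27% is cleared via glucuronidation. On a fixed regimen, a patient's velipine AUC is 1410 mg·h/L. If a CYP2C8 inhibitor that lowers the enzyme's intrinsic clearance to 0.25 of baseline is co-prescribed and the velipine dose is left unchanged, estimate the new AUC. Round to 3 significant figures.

The CYP2C8 pathway (73% of clearance) is reduced to 0.25× activity: 0.73 × 0.25 = 0.1825.
Non-CYP routes (27%) are unchanged.
Relative clearance = 0.1825 + 0.27 = 0.4525.
With dosing unchanged, AUC scales as 1/CL: 1410 / 0.4525 = 3.12 × 10³ mg·h/L.

3.12 × 10³ mg·h/L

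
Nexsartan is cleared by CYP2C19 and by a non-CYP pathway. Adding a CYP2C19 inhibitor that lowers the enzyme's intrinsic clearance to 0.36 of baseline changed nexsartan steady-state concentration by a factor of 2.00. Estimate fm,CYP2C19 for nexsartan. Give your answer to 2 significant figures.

Call the CYP2C19 fraction fm. After the interaction, CL_new/CL_old = fm × 0.36 + (1 − fm).
Steady-state concentration ratio = 1 / (new CL fraction), so new CL fraction = 1 / 2.00 = 0.5.
fm × 0.36 + 1 − fm = 0.5  ⇒  fm × (0.36 − 1) = −0.5  ⇒  fm = 0.78.

0.78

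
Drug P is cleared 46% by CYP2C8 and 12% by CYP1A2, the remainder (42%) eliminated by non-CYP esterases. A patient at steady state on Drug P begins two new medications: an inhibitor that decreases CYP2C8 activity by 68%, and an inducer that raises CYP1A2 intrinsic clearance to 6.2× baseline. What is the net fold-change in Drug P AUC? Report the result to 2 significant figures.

CYP2C8: 0.46 × 0.32 = 0.1472
CYP1A2: 0.12 × 6.2 = 0.744
Other: 0.42 (unchanged)
New clearance relative to baseline: 0.1472 + 0.744 + 0.42 = 1.3112.
Net AUC ratio = 1 / 1.3112 = 0.76.

0.76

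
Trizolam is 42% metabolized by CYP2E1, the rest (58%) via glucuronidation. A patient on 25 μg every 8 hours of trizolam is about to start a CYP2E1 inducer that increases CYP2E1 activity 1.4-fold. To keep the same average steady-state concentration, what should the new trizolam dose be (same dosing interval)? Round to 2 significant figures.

29 μg

The CYP2E1 pathway (42% of clearance) increases to 1.4× activity: 0.42 × 1.4 = 0.588.
The remaining 58% of clearance is unaffected.
Relative clearance = 0.588 + 0.58 = 1.168.
Css,avg = (dose rate)/CL, so holding Css fixed requires dose ∝ CL: 25 × 1.168 = 29 μg.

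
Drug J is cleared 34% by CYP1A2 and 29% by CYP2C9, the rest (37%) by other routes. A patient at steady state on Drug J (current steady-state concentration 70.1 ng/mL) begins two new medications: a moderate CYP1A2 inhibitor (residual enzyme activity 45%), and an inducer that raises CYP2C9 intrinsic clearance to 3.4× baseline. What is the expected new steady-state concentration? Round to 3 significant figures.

CYP1A2: 0.34 × 0.45 = 0.153
CYP2C9: 0.29 × 3.4 = 0.986
Other: 0.37 (unchanged)
CL_new/CL_old = 0.153 + 0.986 + 0.37 = 1.509.
New steady-state concentration = 70.1 / 1.509 = 46.5 ng/mL (concentration scales inversely with clearance).

46.5 ng/mL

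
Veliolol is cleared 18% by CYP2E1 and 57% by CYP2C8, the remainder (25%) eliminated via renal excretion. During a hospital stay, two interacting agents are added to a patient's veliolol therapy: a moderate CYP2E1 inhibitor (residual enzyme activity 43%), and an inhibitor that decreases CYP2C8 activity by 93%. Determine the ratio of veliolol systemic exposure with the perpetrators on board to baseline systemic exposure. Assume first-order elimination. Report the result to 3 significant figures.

2.72

CYP2E1: 0.18 × 0.43 = 0.0774
CYP2C8: 0.57 × 0.07 = 0.0399
Other: 0.25 (unchanged)
New clearance relative to baseline: 0.0774 + 0.0399 + 0.25 = 0.3673.
Systemic exposure ∝ 1/CL: fold-change = 1 / 0.3673 = 2.72.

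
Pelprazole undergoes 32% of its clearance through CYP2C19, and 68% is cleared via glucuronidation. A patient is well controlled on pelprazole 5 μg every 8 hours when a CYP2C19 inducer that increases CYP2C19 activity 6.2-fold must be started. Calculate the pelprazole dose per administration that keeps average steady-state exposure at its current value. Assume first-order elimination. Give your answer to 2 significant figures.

13 μg

The CYP2C19 pathway (32% of clearance) rises to 6.2× activity: 0.32 × 6.2 = 1.984.
Non-CYP routes (68%) are unchanged.
New clearance relative to baseline: 1.984 + 0.68 = 2.664.
Css,avg = (dose rate)/CL, so holding Css fixed requires dose ∝ CL: 5 × 2.664 = 13 μg.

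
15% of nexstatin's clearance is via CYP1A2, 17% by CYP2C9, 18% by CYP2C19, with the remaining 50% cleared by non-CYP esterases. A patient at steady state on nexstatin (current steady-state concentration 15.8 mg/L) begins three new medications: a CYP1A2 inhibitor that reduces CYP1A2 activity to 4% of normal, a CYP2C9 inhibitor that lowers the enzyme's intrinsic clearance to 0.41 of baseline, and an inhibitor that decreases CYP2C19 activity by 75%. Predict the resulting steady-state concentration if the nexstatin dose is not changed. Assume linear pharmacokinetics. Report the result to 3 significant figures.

The CYP1A2 pathway (15% of clearance) is reduced to 0.04× activity: 0.15 × 0.04 = 0.006.
The CYP2C9 pathway (17% of clearance) is reduced to 0.41× activity: 0.17 × 0.41 = 0.0697.
The CYP2C19 pathway (18% of clearance) drops to 0.25× activity: 0.18 × 0.25 = 0.045.
Non-CYP routes (50%) are unchanged.
CL_new/CL_old = 0.006 + 0.0697 + 0.045 + 0.5 = 0.6207.
Steady-state concentration ∝ 1/CL: new value = 15.8 / 0.6207 = 25.5 mg/L.

25.5 mg/L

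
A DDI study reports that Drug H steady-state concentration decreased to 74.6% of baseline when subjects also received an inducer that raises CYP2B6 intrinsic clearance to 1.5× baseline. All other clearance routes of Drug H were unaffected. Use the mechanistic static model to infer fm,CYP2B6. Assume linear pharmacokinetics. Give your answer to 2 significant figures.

Call the CYP2B6 fraction fm. After the interaction, CL_new/CL_old = fm × 1.5 + (1 − fm).
Steady-state concentration ratio = 1 / (new CL fraction), so new CL fraction = 1 / 0.746 = 1.34.
fm × 1.5 + 1 − fm = 1.34  ⇒  fm × (1.5 − 1) = 0.3405  ⇒  fm = 0.68.

0.68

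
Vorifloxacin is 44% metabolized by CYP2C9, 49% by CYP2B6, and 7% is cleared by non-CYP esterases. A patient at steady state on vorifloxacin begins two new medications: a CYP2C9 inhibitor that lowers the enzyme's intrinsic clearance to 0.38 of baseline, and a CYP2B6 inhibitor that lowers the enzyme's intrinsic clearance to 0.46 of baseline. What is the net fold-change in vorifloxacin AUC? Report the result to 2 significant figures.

CYP2C9: 0.44 × 0.38 = 0.1672
CYP2B6: 0.49 × 0.46 = 0.2254
Other: 0.07 (unchanged)
CL_new/CL_old = 0.1672 + 0.2254 + 0.07 = 0.4626.
Because AUC varies inversely with clearance, the combined effect is 1 / 0.4626 = 2.2.

2.2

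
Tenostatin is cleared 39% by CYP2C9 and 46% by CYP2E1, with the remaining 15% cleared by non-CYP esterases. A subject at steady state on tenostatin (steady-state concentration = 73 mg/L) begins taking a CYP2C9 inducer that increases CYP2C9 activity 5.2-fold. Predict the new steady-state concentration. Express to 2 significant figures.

CYP2C9: 0.39 × 5.2 = 2.028
CYP2E1: 0.46 (unchanged)
Other: 0.15 (unchanged)
CL_new/CL_old = 2.028 + 0.46 + 0.15 = 2.638.
Steady-state concentration ∝ 1/CL, so new value = 73 / 2.638 = 28 mg/L.

28 mg/L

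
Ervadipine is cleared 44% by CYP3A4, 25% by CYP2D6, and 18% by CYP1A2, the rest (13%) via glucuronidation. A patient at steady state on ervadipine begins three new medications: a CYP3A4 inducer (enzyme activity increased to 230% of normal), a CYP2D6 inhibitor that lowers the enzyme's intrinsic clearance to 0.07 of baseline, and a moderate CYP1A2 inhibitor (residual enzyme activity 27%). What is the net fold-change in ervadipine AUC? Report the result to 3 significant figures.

The CYP3A4 pathway (44% of clearance) increases to 2.3× activity: 0.44 × 2.3 = 1.012.
The CYP2D6 pathway (25% of clearance) falls to 0.07× activity: 0.25 × 0.07 = 0.0175.
The CYP1A2 pathway (18% of clearance) falls to 0.27× activity: 0.18 × 0.27 = 0.0486.
The remaining 13% of clearance is unaffected.
New clearance relative to baseline: 1.012 + 0.0175 + 0.0486 + 0.13 = 1.2081.
AUC ∝ 1/CL: fold-change = 1 / 1.2081 = 0.828.

0.828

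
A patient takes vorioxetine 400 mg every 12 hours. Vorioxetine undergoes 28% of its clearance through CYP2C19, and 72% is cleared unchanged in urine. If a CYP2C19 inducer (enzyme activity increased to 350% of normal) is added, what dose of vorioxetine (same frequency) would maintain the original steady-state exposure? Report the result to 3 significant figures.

680 mg

The CYP2C19 pathway (28% of clearance) rises to 3.5× activity: 0.28 × 3.5 = 0.98.
Non-CYP routes (72%) are unchanged.
CL_new/CL_old = 0.98 + 0.72 = 1.7.
Exposure is unchanged when dose changes in proportion to clearance. New dose = 400 mg × 1.7 = 680 mg.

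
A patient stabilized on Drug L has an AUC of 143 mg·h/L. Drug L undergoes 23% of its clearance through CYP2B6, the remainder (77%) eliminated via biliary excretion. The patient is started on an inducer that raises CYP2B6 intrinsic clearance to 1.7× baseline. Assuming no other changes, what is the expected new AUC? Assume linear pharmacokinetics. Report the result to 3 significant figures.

CYP2B6: 0.23 × 1.7 = 0.391
Other: 0.77 (unchanged)
New clearance relative to baseline: 0.391 + 0.77 = 1.161.
New AUC = baseline ÷ relative clearance = 143 / 1.161 = 123 mg·h/L.

123 mg·h/L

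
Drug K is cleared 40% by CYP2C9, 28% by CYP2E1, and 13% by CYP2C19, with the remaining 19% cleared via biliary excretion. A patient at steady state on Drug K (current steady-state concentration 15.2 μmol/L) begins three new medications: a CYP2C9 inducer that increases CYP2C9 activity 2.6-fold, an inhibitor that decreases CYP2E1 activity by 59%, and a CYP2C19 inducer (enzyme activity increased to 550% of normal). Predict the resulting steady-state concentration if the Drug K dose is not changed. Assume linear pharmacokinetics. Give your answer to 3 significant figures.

The CYP2C9 pathway (40% of clearance) is boosted to 2.6× activity: 0.4 × 2.6 = 1.04.
The CYP2E1 pathway (28% of clearance) drops to 0.41× activity: 0.28 × 0.41 = 0.1148.
The CYP2C19 pathway (13% of clearance) rises to 5.5× activity: 0.13 × 5.5 = 0.715.
Non-CYP routes (19%) are unchanged.
Relative clearance = 1.04 + 0.1148 + 0.715 + 0.19 = 2.0598.
Dividing the baseline by the relative clearance: 15.2 / 2.0598 = 7.38 μmol/L.

7.38 μmol/L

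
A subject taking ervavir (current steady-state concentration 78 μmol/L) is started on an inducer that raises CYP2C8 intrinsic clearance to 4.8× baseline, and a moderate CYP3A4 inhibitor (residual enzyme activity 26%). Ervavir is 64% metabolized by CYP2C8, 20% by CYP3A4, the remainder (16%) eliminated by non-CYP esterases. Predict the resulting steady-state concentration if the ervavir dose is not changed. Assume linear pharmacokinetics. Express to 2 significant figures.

The CYP2C8 pathway (64% of clearance) rises to 4.8× activity: 0.64 × 4.8 = 3.072.
The CYP3A4 pathway (20% of clearance) drops to 0.26× activity: 0.2 × 0.26 = 0.052.
Non-CYP routes (16%) are unchanged.
CL_new/CL_old = 3.072 + 0.052 + 0.16 = 3.284.
Steady-state concentration ∝ 1/CL: new value = 78 / 3.284 = 24 μmol/L.

24 μmol/L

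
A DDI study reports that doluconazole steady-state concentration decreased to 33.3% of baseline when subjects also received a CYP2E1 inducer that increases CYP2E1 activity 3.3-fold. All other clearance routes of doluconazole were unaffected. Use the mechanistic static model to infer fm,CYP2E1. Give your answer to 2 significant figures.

0.87

Call the CYP2E1 fraction fm. After the interaction, CL_new/CL_old = fm × 3.3 + (1 − fm).
Steady-state concentration ratio = 1 / (new CL fraction), so new CL fraction = 1 / 0.333 = 3.003.
fm × 3.3 + 1 − fm = 3.003  ⇒  fm × (3.3 − 1) = 2.003  ⇒  fm = 0.87.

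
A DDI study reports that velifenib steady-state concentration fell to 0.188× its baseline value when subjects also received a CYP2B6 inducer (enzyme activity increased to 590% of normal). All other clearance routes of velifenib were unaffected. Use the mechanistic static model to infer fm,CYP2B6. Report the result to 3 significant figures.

0.881

Write x for the fraction cleared via CYP2B6. The observed steady-state concentration change means clearance rose to 1/0.188 = 5.319 of baseline.
Setting x·5.9 + (1 − x) = 5.319 and solving: x = (5.319 − 1)/(5.9 − 1) = 0.881.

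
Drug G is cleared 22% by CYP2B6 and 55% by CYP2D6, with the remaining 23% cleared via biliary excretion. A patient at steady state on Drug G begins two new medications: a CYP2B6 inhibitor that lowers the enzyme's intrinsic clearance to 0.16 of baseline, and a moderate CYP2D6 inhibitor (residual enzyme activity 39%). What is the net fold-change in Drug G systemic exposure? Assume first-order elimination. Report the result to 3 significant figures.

The CYP2B6 pathway (22% of clearance) falls to 0.16× activity: 0.22 × 0.16 = 0.0352.
The CYP2D6 pathway (55% of clearance) is reduced to 0.39× activity: 0.55 × 0.39 = 0.2145.
Non-CYP routes (23%) are unchanged.
Relative clearance = 0.0352 + 0.2145 + 0.23 = 0.4797.
Systemic exposure ∝ 1/CL: fold-change = 1 / 0.4797 = 2.08.

2.08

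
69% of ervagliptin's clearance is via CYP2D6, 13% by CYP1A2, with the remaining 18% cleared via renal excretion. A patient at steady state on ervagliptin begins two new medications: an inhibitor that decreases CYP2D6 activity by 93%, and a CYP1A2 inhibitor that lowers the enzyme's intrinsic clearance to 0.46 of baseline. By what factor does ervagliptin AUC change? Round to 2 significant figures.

3.5

The CYP2D6 pathway (69% of clearance) drops to 0.07× activity: 0.69 × 0.07 = 0.0483.
The CYP1A2 pathway (13% of clearance) drops to 0.46× activity: 0.13 × 0.46 = 0.0598.
Non-CYP routes (18%) are unchanged.
CL_new/CL_old = 0.0483 + 0.0598 + 0.18 = 0.2881.
Because AUC varies inversely with clearance, the combined effect is 1 / 0.2881 = 3.5.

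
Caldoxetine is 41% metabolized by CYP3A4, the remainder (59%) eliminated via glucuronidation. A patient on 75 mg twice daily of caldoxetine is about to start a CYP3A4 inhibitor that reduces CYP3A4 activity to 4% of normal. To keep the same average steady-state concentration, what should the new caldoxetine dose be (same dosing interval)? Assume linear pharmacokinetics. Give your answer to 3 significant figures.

45.5 mg

The CYP3A4 pathway (41% of clearance) drops to 0.04× activity: 0.41 × 0.04 = 0.0164.
The remaining 59% of clearance is unaffected.
CL_new/CL_old = 0.0164 + 0.59 = 0.6064.
To maintain the same steady-state level, dose must scale with clearance: new dose = 75 × 0.6064 = 45.5 mg.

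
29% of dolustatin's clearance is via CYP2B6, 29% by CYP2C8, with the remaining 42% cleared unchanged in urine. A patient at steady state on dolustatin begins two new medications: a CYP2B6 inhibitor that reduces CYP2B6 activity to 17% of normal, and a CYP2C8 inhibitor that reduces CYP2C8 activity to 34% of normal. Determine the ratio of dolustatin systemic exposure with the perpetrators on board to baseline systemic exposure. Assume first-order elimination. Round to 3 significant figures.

The CYP2B6 pathway (29% of clearance) falls to 0.17× activity: 0.29 × 0.17 = 0.0493.
The CYP2C8 pathway (29% of clearance) falls to 0.34× activity: 0.29 × 0.34 = 0.0986.
Non-CYP routes (42%) are unchanged.
New clearance relative to baseline: 0.0493 + 0.0986 + 0.42 = 0.5679.
Net systemic exposure ratio = 1 / 0.5679 = 1.76.

1.76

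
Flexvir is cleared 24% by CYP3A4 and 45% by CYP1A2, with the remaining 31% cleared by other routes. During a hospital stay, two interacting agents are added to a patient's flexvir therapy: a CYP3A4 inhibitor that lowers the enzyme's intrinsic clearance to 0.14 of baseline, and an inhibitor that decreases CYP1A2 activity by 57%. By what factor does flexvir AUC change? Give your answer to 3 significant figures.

The CYP3A4 pathway (24% of clearance) drops to 0.14× activity: 0.24 × 0.14 = 0.0336.
The CYP1A2 pathway (45% of clearance) drops to 0.43× activity: 0.45 × 0.43 = 0.1935.
Non-CYP routes (31%) are unchanged.
Relative clearance = 0.0336 + 0.1935 + 0.31 = 0.5371.
Because AUC varies inversely with clearance, the combined effect is 1 / 0.5371 = 1.86.

1.86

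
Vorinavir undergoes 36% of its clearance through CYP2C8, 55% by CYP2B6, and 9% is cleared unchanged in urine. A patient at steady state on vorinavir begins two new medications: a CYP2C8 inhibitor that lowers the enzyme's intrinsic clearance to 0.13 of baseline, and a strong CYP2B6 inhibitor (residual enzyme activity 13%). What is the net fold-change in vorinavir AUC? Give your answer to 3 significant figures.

4.80

The CYP2C8 pathway (36% of clearance) falls to 0.13× activity: 0.36 × 0.13 = 0.0468.
The CYP2B6 pathway (55% of clearance) drops to 0.13× activity: 0.55 × 0.13 = 0.0715.
Non-CYP routes (9%) are unchanged.
CL_new/CL_old = 0.0468 + 0.0715 + 0.09 = 0.2083.
Because AUC varies inversely with clearance, the combined effect is 1 / 0.2083 = 4.80.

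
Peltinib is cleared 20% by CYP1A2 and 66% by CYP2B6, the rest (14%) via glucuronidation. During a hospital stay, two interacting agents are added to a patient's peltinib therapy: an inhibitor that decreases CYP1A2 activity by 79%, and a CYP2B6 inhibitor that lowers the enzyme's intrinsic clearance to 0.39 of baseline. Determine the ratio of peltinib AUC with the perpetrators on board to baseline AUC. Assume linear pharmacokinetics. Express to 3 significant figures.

The CYP1A2 pathway (20% of clearance) drops to 0.21× activity: 0.2 × 0.21 = 0.042.
The CYP2B6 pathway (66% of clearance) falls to 0.39× activity: 0.66 × 0.39 = 0.2574.
Non-CYP routes (14%) are unchanged.
Relative clearance = 0.042 + 0.2574 + 0.14 = 0.4394.
AUC ∝ 1/CL: fold-change = 1 / 0.4394 = 2.28.

2.28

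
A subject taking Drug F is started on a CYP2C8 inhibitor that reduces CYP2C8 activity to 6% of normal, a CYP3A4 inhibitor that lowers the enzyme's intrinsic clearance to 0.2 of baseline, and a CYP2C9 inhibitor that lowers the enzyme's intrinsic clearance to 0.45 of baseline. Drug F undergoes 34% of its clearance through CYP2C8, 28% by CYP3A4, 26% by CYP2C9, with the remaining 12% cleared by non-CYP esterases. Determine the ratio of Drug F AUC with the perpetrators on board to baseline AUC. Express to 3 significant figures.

3.19

CYP2C8: 0.34 × 0.06 = 0.0204
CYP3A4: 0.28 × 0.2 = 0.056
CYP2C9: 0.26 × 0.45 = 0.117
Other: 0.12 (unchanged)
New clearance relative to baseline: 0.0204 + 0.056 + 0.117 + 0.12 = 0.3134.
AUC ∝ 1/CL: fold-change = 1 / 0.3134 = 3.19.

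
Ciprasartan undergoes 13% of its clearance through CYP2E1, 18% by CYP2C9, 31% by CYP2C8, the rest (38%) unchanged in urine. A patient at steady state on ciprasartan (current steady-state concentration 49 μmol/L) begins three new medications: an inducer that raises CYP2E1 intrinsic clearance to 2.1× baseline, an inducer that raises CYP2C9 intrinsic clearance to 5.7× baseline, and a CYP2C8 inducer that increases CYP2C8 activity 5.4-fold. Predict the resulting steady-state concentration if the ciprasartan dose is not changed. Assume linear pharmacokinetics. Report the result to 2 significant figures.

CYP2E1: 0.13 × 2.1 = 0.273
CYP2C9: 0.18 × 5.7 = 1.026
CYP2C8: 0.31 × 5.4 = 1.674
Other: 0.38 (unchanged)
Relative clearance = 0.273 + 1.026 + 1.674 + 0.38 = 3.353.
Dividing the baseline by the relative clearance: 49 / 3.353 = 15 μmol/L.

15 μmol/L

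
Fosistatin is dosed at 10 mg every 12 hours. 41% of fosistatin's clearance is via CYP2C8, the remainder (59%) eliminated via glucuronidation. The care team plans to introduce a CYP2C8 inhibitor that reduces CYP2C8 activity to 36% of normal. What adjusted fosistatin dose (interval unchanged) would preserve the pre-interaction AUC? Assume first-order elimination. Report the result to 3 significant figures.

The CYP2C8 pathway (41% of clearance) falls to 0.36× activity: 0.41 × 0.36 = 0.1476.
The remaining 59% of clearance is unaffected.
New clearance relative to baseline: 0.1476 + 0.59 = 0.7376.
Css,avg = (dose rate)/CL, so holding Css fixed requires dose ∝ CL: 10 × 0.7376 = 7.38 mg.

7.38 mg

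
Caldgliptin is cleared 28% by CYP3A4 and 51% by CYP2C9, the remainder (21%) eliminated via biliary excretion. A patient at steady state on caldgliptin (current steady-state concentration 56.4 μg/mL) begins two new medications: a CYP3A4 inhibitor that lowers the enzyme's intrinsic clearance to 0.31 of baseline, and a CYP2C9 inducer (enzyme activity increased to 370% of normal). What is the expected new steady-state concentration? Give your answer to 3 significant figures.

The CYP3A4 pathway (28% of clearance) is reduced to 0.31× activity: 0.28 × 0.31 = 0.0868.
The CYP2C9 pathway (51% of clearance) is boosted to 3.7× activity: 0.51 × 3.7 = 1.887.
Non-CYP routes (21%) are unchanged.
CL_new/CL_old = 0.0868 + 1.887 + 0.21 = 2.1838.
Steady-state concentration ∝ 1/CL: new value = 56.4 / 2.1838 = 25.8 μg/mL.

25.8 μg/mL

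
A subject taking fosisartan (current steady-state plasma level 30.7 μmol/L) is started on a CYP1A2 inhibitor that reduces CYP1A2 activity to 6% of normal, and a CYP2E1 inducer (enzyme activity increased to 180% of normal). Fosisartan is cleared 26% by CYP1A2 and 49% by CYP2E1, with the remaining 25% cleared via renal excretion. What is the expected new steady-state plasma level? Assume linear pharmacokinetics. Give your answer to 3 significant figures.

The CYP1A2 pathway (26% of clearance) falls to 0.06× activity: 0.26 × 0.06 = 0.0156.
The CYP2E1 pathway (49% of clearance) is boosted to 1.8× activity: 0.49 × 1.8 = 0.882.
Non-CYP routes (25%) are unchanged.
Relative clearance = 0.0156 + 0.882 + 0.25 = 1.1476.
Dividing the baseline by the relative clearance: 30.7 / 1.1476 = 26.8 μmol/L.

26.8 μmol/L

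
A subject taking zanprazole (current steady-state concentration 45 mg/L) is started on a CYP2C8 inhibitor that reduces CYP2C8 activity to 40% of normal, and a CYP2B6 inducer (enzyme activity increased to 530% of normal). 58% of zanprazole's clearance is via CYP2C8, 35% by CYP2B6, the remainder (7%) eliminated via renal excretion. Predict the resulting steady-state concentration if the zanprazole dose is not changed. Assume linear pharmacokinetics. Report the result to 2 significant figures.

21 mg/L

The CYP2C8 pathway (58% of clearance) falls to 0.4× activity: 0.58 × 0.4 = 0.232.
The CYP2B6 pathway (35% of clearance) increases to 5.3× activity: 0.35 × 5.3 = 1.855.
The remaining 7% of clearance is unaffected.
CL_new/CL_old = 0.232 + 1.855 + 0.07 = 2.157.
New steady-state concentration = 45 / 2.157 = 21 mg/L (concentration scales inversely with clearance).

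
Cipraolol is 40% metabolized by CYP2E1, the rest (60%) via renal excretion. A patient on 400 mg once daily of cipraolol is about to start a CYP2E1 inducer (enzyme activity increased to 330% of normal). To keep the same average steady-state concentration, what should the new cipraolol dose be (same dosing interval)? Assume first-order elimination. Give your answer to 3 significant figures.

CYP2E1: 0.4 × 3.3 = 1.32
Other: 0.6 (unchanged)
Relative clearance = 1.32 + 0.6 = 1.92.
Css,avg = (dose rate)/CL, so holding Css fixed requires dose ∝ CL: 400 × 1.92 = 768 mg.

768 mg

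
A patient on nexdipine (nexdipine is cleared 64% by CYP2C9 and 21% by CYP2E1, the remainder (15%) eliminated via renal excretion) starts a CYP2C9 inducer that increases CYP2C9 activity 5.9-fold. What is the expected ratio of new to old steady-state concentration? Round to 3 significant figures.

0.242

The CYP2C9 pathway (64% of clearance) rises to 5.9× activity: 0.64 × 5.9 = 3.776.
CYP2E1 (21%) and the residual 15% are unaffected.
CL_new/CL_old = 3.776 + 0.21 + 0.15 = 4.136.
Steady-state concentration is inversely proportional to clearance, so the fold-change is 1 / 4.136 = 0.242.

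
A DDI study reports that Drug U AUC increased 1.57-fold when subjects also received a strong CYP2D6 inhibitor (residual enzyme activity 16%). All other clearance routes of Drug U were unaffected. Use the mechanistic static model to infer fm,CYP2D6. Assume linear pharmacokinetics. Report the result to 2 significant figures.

0.43

Write x for the fraction cleared via CYP2D6. The observed AUC change means clearance fell to 1/1.57 = 0.6369 of baseline.
Only the CYP2D6 route changed, so 0.6369 = x·0.16 + (1 − x), giving x = 0.43.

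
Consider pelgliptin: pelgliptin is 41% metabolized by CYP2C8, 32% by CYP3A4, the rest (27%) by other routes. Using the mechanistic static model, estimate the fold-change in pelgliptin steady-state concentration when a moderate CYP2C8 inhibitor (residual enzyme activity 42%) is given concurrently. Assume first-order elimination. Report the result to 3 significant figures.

The CYP2C8 pathway (41% of clearance) is reduced to 0.42× activity: 0.41 × 0.42 = 0.1722.
CYP3A4 (32%) and the residual 27% are unaffected.
New clearance relative to baseline: 0.1722 + 0.32 + 0.27 = 0.7622.
Steady-state concentration is inversely proportional to clearance, so the fold-change is 1 / 0.7622 = 1.31.

1.31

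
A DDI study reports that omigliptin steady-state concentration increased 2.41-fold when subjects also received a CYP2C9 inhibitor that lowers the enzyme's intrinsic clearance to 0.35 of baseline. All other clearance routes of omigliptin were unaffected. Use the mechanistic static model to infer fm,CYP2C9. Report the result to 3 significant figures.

Let fm be the CYP2C9 fraction. New clearance relative to baseline = fm × 0.35 + (1 − fm).
Steady-state concentration ratio = 1 / (new CL fraction), so new CL fraction = 1 / 2.41 = 0.4149.
fm × 0.35 + 1 − fm = 0.4149  ⇒  fm × (0.35 − 1) = −0.5851  ⇒  fm = 0.900.

0.900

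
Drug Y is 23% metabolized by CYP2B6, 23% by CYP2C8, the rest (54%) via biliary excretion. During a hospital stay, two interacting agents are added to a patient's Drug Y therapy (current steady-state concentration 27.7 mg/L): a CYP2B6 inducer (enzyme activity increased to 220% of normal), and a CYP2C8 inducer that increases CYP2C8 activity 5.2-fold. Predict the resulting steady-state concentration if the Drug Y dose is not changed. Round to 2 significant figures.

The CYP2B6 pathway (23% of clearance) is boosted to 2.2× activity: 0.23 × 2.2 = 0.506.
The CYP2C8 pathway (23% of clearance) is boosted to 5.2× activity: 0.23 × 5.2 = 1.196.
The remaining 54% of clearance is unaffected.
Relative clearance = 0.506 + 1.196 + 0.54 = 2.242.
Steady-state concentration ∝ 1/CL: new value = 27.7 / 2.242 = 12 mg/L.

12 mg/L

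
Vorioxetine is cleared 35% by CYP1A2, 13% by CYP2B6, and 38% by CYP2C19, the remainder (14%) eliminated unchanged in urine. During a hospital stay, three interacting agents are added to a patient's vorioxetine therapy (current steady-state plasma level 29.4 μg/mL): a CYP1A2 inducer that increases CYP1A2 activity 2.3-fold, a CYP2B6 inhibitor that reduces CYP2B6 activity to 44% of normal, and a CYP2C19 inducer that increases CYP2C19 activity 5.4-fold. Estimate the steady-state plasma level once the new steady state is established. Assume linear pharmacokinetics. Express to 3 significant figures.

The CYP1A2 pathway (35% of clearance) is boosted to 2.3× activity: 0.35 × 2.3 = 0.805.
The CYP2B6 pathway (13% of clearance) drops to 0.44× activity: 0.13 × 0.44 = 0.0572.
The CYP2C19 pathway (38% of clearance) increases to 5.4× activity: 0.38 × 5.4 = 2.052.
Non-CYP routes (14%) are unchanged.
Relative clearance = 0.805 + 0.0572 + 2.052 + 0.14 = 3.0542.
Dividing the baseline by the relative clearance: 29.4 / 3.0542 = 9.63 μg/mL.

9.63 μg/mL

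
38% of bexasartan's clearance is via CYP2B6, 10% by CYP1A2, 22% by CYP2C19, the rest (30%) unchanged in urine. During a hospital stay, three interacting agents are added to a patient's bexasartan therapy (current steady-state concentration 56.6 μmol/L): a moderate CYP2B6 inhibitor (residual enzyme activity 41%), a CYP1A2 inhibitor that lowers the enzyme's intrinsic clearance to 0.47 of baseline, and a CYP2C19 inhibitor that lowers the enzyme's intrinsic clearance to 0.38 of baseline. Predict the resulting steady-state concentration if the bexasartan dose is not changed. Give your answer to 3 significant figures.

96.5 μmol/L

The CYP2B6 pathway (38% of clearance) drops to 0.41× activity: 0.38 × 0.41 = 0.1558.
The CYP1A2 pathway (10% of clearance) falls to 0.47× activity: 0.1 × 0.47 = 0.047.
The CYP2C19 pathway (22% of clearance) falls to 0.38× activity: 0.22 × 0.38 = 0.0836.
The remaining 30% of clearance is unaffected.
Relative clearance = 0.1558 + 0.047 + 0.0836 + 0.3 = 0.5864.
New steady-state concentration = 56.6 / 0.5864 = 96.5 μmol/L (concentration scales inversely with clearance).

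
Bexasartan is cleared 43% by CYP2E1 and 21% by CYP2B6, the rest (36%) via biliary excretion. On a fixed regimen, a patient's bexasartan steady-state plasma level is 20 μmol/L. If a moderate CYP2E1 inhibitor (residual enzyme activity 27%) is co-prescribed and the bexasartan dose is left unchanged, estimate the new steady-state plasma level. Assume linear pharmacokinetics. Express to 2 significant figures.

29 μmol/L

The CYP2E1 pathway (43% of clearance) is reduced to 0.27× activity: 0.43 × 0.27 = 0.1161.
CYP2B6 (21%) and the residual 36% are unaffected.
CL_new/CL_old = 0.1161 + 0.21 + 0.36 = 0.6861.
With dosing unchanged, steady-state plasma level scales as 1/CL: 20 / 0.6861 = 29 μmol/L.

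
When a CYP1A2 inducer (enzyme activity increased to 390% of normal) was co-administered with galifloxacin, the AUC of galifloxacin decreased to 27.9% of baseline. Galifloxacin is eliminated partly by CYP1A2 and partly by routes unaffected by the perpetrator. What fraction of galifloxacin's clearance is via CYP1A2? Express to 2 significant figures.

0.89

Call the CYP1A2 fraction fm. After the interaction, CL_new/CL_old = fm × 3.9 + (1 − fm).
AUC ratio = 1 / (new CL fraction), so new CL fraction = 1 / 0.279 = 3.584.
fm × 3.9 + 1 − fm = 3.584  ⇒  fm × (3.9 − 1) = 2.584  ⇒  fm = 0.89.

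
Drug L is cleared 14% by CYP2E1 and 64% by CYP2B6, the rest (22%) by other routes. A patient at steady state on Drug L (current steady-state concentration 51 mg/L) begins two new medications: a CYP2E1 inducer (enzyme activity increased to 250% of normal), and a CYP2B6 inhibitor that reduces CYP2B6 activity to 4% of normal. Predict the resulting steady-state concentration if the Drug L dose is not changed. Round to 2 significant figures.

86 mg/L

The CYP2E1 pathway (14% of clearance) is boosted to 2.5× activity: 0.14 × 2.5 = 0.35.
The CYP2B6 pathway (64% of clearance) falls to 0.04× activity: 0.64 × 0.04 = 0.0256.
The remaining 22% of clearance is unaffected.
CL_new/CL_old = 0.35 + 0.0256 + 0.22 = 0.5956.
Steady-state concentration ∝ 1/CL: new value = 51 / 0.5956 = 86 mg/L.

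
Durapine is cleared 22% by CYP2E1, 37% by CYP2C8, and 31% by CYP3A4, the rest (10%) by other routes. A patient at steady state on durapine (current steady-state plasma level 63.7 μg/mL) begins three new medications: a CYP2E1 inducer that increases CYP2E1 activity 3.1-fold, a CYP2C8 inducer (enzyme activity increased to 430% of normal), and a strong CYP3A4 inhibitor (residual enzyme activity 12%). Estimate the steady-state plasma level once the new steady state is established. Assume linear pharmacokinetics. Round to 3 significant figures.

26.4 μg/mL

The CYP2E1 pathway (22% of clearance) increases to 3.1× activity: 0.22 × 3.1 = 0.682.
The CYP2C8 pathway (37% of clearance) is boosted to 4.3× activity: 0.37 × 4.3 = 1.591.
The CYP3A4 pathway (31% of clearance) is reduced to 0.12× activity: 0.31 × 0.12 = 0.0372.
Non-CYP routes (10%) are unchanged.
Relative clearance = 0.682 + 1.591 + 0.0372 + 0.1 = 2.4102.
Steady-state plasma level ∝ 1/CL: new value = 63.7 / 2.4102 = 26.4 μg/mL.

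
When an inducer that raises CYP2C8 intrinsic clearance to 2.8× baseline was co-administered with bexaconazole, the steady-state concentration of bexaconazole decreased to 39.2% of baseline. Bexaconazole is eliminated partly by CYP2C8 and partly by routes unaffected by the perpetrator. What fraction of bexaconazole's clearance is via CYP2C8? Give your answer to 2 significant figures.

Write x for the fraction cleared via CYP2C8. The observed steady-state concentration change means clearance rose to 1/0.392 = 2.551 of baseline.
Setting x·2.8 + (1 − x) = 2.551 and solving: x = (2.551 − 1)/(2.8 − 1) = 0.86.

0.86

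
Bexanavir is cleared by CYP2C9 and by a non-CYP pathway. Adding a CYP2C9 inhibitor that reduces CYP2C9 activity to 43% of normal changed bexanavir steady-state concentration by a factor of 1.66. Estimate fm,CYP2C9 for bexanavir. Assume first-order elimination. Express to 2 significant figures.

Write x for the fraction cleared via CYP2C9. The observed steady-state concentration change means clearance fell to 1/1.66 = 0.6024 of baseline.
Only the CYP2C9 route changed, so 0.6024 = x·0.43 + (1 − x), giving x = 0.70.

0.70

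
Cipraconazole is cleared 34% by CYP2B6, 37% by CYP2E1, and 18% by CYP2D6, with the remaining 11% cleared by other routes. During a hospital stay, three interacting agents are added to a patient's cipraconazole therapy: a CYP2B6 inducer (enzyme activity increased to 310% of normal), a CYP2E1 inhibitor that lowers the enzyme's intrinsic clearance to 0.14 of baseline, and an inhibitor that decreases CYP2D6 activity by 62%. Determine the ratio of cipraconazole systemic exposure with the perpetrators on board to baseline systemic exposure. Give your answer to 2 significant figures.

The CYP2B6 pathway (34% of clearance) is boosted to 3.1× activity: 0.34 × 3.1 = 1.054.
The CYP2E1 pathway (37% of clearance) drops to 0.14× activity: 0.37 × 0.14 = 0.0518.
The CYP2D6 pathway (18% of clearance) falls to 0.38× activity: 0.18 × 0.38 = 0.0684.
The remaining 11% of clearance is unaffected.
Relative clearance = 1.054 + 0.0518 + 0.0684 + 0.11 = 1.2842.
Systemic exposure ∝ 1/CL: fold-change = 1 / 1.2842 = 0.78.

0.78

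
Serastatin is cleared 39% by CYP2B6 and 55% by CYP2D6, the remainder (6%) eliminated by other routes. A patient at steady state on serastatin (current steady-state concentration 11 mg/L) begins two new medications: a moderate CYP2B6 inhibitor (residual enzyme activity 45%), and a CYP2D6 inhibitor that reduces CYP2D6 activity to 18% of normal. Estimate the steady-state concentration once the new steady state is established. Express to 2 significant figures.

CYP2B6: 0.39 × 0.45 = 0.1755
CYP2D6: 0.55 × 0.18 = 0.099
Other: 0.06 (unchanged)
Relative clearance = 0.1755 + 0.099 + 0.06 = 0.3345.
New steady-state concentration = 11 / 0.3345 = 33 mg/L (concentration scales inversely with clearance).

33 mg/L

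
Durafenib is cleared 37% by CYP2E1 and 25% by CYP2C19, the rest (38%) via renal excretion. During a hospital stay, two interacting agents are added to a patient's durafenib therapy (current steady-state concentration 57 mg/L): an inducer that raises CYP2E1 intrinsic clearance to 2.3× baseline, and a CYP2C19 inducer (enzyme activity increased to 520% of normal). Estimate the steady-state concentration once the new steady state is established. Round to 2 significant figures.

23 mg/L

CYP2E1: 0.37 × 2.3 = 0.851
CYP2C19: 0.25 × 5.2 = 1.3
Other: 0.38 (unchanged)
Relative clearance = 0.851 + 1.3 + 0.38 = 2.531.
Dividing the baseline by the relative clearance: 57 / 2.531 = 23 mg/L.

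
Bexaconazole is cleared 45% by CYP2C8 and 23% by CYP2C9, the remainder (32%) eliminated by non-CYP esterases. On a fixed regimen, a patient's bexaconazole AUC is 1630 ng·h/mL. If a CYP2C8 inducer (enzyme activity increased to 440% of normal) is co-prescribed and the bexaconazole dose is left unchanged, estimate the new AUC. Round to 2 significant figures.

6.4 × 10² ng·h/mL

The CYP2C8 pathway (45% of clearance) rises to 4.4× activity: 0.45 × 4.4 = 1.98.
CYP2C9 (23%) and the residual 32% are unaffected.
New clearance relative to baseline: 1.98 + 0.23 + 0.32 = 2.53.
AUC ∝ 1/CL, so new value = 1630 / 2.53 = 6.4 × 10² ng·h/mL.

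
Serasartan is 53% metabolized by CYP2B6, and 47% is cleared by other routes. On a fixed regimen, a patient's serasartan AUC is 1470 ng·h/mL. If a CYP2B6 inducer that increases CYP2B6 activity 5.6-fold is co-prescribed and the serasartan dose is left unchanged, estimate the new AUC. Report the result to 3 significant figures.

The CYP2B6 pathway (53% of clearance) rises to 5.6× activity: 0.53 × 5.6 = 2.968.
The remaining 47% of clearance is unaffected.
Relative clearance = 2.968 + 0.47 = 3.438.
With dosing unchanged, AUC scales as 1/CL: 1470 / 3.438 = 428 ng·h/mL.

428 ng·h/mL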